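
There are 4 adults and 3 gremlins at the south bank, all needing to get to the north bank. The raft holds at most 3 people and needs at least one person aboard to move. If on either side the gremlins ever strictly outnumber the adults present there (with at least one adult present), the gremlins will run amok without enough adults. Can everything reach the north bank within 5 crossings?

Yes

Yes — this plan uses 5 crossings (≤ 5):
1. 3 gremlins → the north bank.  (the south bank: 4A 0G; the north bank: 0A 3G)
2. 1 gremlin ← the south bank.  (the south bank: 4A 1G; the north bank: 0A 2G)
3. 3 adults → the north bank.  (the south bank: 1A 1G; the north bank: 3A 2G)
4. 1 adult ← the south bank.  (the south bank: 2A 1G; the north bank: 2A 2G)
5. 2 adults and 1 gremlin → the north bank.  (the south bank: 0A 0G; the north bank: 4A 3G)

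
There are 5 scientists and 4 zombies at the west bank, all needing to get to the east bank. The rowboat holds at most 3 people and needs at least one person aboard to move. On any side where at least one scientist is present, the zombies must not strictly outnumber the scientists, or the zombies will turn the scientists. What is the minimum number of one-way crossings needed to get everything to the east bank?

7

Counting alone: each trip to the east bank takes at most 3 across and each return brings at least 1 back, so after t trips out (and t−1 returns) at most 3t − (t−1) of the 9 are across; that first reaches 9 at t = 4, so at least 7 crossings are needed.
The plan below uses exactly 7 crossings, so it is optimal:
1. 3 zombies → the east bank.  (the west bank: 5S 1Z; the east bank: 0S 3Z)
2. 1 zombie ← the west bank.  (the west bank: 5S 2Z; the east bank: 0S 2Z)
3. 3 scientists → the east bank.  (the west bank: 2S 2Z; the east bank: 3S 2Z)
4. 1 scientist ← the west bank.  (the west bank: 3S 2Z; the east bank: 2S 2Z)
5. 2 scientists and 1 zombie → the east bank.  (the west bank: 1S 1Z; the east bank: 4S 3Z)
6. 1 scientist ← the west bank.  (the west bank: 2S 1Z; the east bank: 3S 3Z)
7. 2 scientists and 1 zombie → the east bank.  (the west bank: 0S 0Z; the east bank: 5S 4Z)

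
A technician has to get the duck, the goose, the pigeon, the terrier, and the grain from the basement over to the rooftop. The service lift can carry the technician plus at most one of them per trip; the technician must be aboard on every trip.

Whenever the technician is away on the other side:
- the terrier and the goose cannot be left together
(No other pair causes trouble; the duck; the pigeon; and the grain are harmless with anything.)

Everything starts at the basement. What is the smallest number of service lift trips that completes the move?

9

Counting alone: the technician can take at most 1 across per trip to the rooftop, so moving all 5 needs at least 5 loaded trips out, with a return between consecutive ones — at least 9 crossings.
The plan below uses exactly 9 crossings, so it is optimal:
1. Technician goes to the rooftop with the goose.
2. Technician goes back to the basement alone.
3. Technician goes to the rooftop with the duck.
4. Technician goes back to the basement alone.
5. Technician goes to the rooftop with the pigeon.
6. Technician goes back to the basement alone.
7. Technician goes to the rooftop with the grain.
8. Technician goes back to the basement alone.
9. Technician goes to the rooftop with the terrier.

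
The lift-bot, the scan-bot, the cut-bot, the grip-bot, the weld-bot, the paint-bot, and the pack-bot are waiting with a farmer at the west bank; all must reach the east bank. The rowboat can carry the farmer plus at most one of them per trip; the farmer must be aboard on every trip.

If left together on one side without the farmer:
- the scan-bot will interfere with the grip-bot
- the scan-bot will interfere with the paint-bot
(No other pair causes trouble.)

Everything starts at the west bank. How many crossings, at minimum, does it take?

Counting alone: the farmer can take at most 1 across per trip to the east bank, so moving all 7 needs at least 7 loaded trips out, with a return between consecutive ones — at least 13 crossings.
The safety rule pushes this higher. Following every safe sequence of crossings, the most of the 7 that can be at the east bank as the rowboat arrives there on crossing 13 is 6 — never all 7.
So no plan with fewer than 15 crossings exists, and this one achieves 15:
1. Farmer goes to the east bank with the scan-bot.  [the west bank: the cut-bot, the grip-bot, the lift-bot, the pack-bot, the paint-bot, the weld-bot | the east bank: the scan-bot]
2. Farmer goes back to the west bank alone.  [the west bank: the cut-bot, the grip-bot, the lift-bot, the pack-bot, the paint-bot, the weld-bot | the east bank: the scan-bot]
3. Farmer goes to the east bank with the lift-bot.  [the west bank: the cut-bot, the grip-bot, the pack-bot, the paint-bot, the weld-bot | the east bank: the lift-bot, the scan-bot]
4. Farmer goes back to the west bank alone.  [the west bank: the cut-bot, the grip-bot, the pack-bot, the paint-bot, the weld-bot | the east bank: the lift-bot, the scan-bot]
5. Farmer goes to the east bank with the cut-bot.  [the west bank: the grip-bot, the pack-bot, the paint-bot, the weld-bot | the east bank: the cut-bot, the lift-bot, the scan-bot]
6. Farmer goes back to the west bank alone.  [the west bank: the grip-bot, the pack-bot, the paint-bot, the weld-bot | the east bank: the cut-bot, the lift-bot, the scan-bot]
7. Farmer goes to the east bank with the grip-bot.  [the west bank: the pack-bot, the paint-bot, the weld-bot | the east bank: the cut-bot, the grip-bot, the lift-bot, the scan-bot]
8. Farmer goes back to the west bank with the scan-bot.  [the west bank: the pack-bot, the paint-bot, the scan-bot, the weld-bot | the east bank: the cut-bot, the grip-bot, the lift-bot]
9. Farmer goes to the east bank with the paint-bot.  [the west bank: the pack-bot, the scan-bot, the weld-bot | the east bank: the cut-bot, the grip-bot, the lift-bot, the paint-bot]
10. Farmer goes back to the west bank alone.  [the west bank: the pack-bot, the scan-bot, the weld-bot | the east bank: the cut-bot, the grip-bot, the lift-bot, the paint-bot]
11. Farmer goes to the east bank with the weld-bot.  [the west bank: the pack-bot, the scan-bot | the east bank: the cut-bot, the grip-bot, the lift-bot, the paint-bot, the weld-bot]
12. Farmer goes back to the west bank alone.  [the west bank: the pack-bot, the scan-bot | the east bank: the cut-bot, the grip-bot, the lift-bot, the paint-bot, the weld-bot]
13. Farmer goes to the east bank with the pack-bot.  [the west bank: the scan-bot | the east bank: the cut-bot, the grip-bot, the lift-bot, the pack-bot, the paint-bot, the weld-bot]
14. Farmer goes back to the west bank alone.  [the west bank: the scan-bot | the east bank: the cut-bot, the grip-bot, the lift-bot, the pack-bot, the paint-bot, the weld-bot]
15. Farmer goes to the east bank with the scan-bot.  [the west bank: — | the east bank: the cut-bot, the grip-bot, the lift-bot, the pack-bot, the paint-bot, the scan-bot, the weld-bot]

15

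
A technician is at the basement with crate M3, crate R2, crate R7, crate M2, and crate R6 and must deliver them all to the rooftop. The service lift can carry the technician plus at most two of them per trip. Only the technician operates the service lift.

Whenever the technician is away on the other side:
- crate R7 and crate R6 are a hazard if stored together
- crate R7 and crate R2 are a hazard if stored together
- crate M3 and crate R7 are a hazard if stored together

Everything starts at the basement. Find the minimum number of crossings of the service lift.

5

Counting alone: the technician can take at most 2 across per trip to the rooftop, so moving all 5 needs at least 3 loaded trips out, with a return between consecutive ones — at least 5 crossings.
The plan below uses exactly 5 crossings, so it is optimal:
1. Technician goes to the rooftop with crate M3 and crate R7.
2. Technician goes back to the basement with crate R7.
3. Technician goes to the rooftop with crate R2 and crate R6.
4. Technician goes back to the basement alone.
5. Technician goes to the rooftop with crate M2 and crate R7.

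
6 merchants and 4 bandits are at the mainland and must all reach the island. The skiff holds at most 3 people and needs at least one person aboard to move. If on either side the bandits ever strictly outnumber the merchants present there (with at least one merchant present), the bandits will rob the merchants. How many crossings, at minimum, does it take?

Counting alone: each trip to the island takes at most 3 across and each return brings at least 1 back, so after t trips out (and t−1 returns) at most 3t − (t−1) of the 10 are across; that first reaches 10 at t = 5, so at least 9 crossings are needed.
The plan below uses exactly 9 crossings, so it is optimal:
1. 2 bandits → the island.  (the mainland: 6M 2B; the island: 0M 2B)
2. 1 bandit ← the mainland.  (the mainland: 6M 3B; the island: 0M 1B)
3. 3 bandits → the island.  (the mainland: 6M 0B; the island: 0M 4B)
4. 1 bandit ← the mainland.  (the mainland: 6M 1B; the island: 0M 3B)
5. 3 merchants → the island.  (the mainland: 3M 1B; the island: 3M 3B)
6. 1 bandit ← the mainland.  (the mainland: 3M 2B; the island: 3M 2B)
7. 1 merchant and 2 bandits → the island.  (the mainland: 2M 0B; the island: 4M 4B)
8. 1 bandit ← the mainland.  (the mainland: 2M 1B; the island: 4M 3B)
9. 2 merchants and 1 bandit → the island.  (the mainland: 0M 0B; the island: 6M 4B)

9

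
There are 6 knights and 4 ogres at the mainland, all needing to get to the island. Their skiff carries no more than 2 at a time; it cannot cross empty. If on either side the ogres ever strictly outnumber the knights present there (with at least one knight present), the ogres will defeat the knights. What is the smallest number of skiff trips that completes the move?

Counting alone: each trip to the island takes at most 2 across and each return brings at least 1 back, so after t trips out (and t−1 returns) at most 2t − (t−1) of the 10 are across; that first reaches 10 at t = 9, so at least 17 crossings are needed.
The plan below uses exactly 17 crossings, so it is optimal:
1. 2 ogres → the island.  (the mainland: 6K 2O; the island: 0K 2O)
2. 1 ogre ← the mainland.  (the mainland: 6K 3O; the island: 0K 1O)
3. 2 ogres → the island.  (the mainland: 6K 1O; the island: 0K 3O)
4. 1 ogre ← the mainland.  (the mainland: 6K 2O; the island: 0K 2O)
5. 2 knights → the island.  (the mainland: 4K 2O; the island: 2K 2O)
6. 1 ogre ← the mainland.  (the mainland: 4K 3O; the island: 2K 1O)
7. 1 knight and 1 ogre → the island.  (the mainland: 3K 2O; the island: 3K 2O)
8. 1 ogre ← the mainland.  (the mainland: 3K 3O; the island: 3K 1O)
9. 2 ogres → the island.  (the mainland: 3K 1O; the island: 3K 3O)
10. 1 ogre ← the mainland.  (the mainland: 3K 2O; the island: 3K 2O)
11. 1 knight and 1 ogre → the island.  (the mainland: 2K 1O; the island: 4K 3O)
12. 1 ogre ← the mainland.  (the mainland: 2K 2O; the island: 4K 2O)
13. 2 ogres → the island.  (the mainland: 2K 0O; the island: 4K 4O)
14. 1 ogre ← the mainland.  (the mainland: 2K 1O; the island: 4K 3O)
15. 1 knight and 1 ogre → the island.  (the mainland: 1K 0O; the island: 5K 4O)
16. 1 ogre ← the mainland.  (the mainland: 1K 1O; the island: 5K 3O)
17. 1 knight and 1 ogre → the island.  (the mainland: 0K 0O; the island: 6K 4O)

17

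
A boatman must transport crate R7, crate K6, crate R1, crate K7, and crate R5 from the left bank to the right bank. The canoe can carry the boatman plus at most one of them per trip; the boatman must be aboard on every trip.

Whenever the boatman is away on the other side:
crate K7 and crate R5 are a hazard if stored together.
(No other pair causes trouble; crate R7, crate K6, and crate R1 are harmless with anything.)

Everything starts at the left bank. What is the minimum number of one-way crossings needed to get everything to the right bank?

Counting alone: the boatman can take at most 1 across per trip to the right bank, so moving all 5 needs at least 5 loaded trips out, with a return between consecutive ones — at least 9 crossings.
The plan below uses exactly 9 crossings, so it is optimal:
1. Boatman goes to the right bank with crate K7.
2. Boatman goes back to the left bank alone.
3. Boatman goes to the right bank with crate R7.
4. Boatman goes back to the left bank alone.
5. Boatman goes to the right bank with crate K6.
6. Boatman goes back to the left bank alone.
7. Boatman goes to the right bank with crate R1.
8. Boatman goes back to the left bank alone.
9. Boatman goes to the right bank with crate R5.

9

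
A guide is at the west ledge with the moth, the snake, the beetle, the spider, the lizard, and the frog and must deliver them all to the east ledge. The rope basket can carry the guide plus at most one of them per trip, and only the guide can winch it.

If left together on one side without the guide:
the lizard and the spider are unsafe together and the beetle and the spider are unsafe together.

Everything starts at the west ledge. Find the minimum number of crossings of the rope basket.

Counting alone: the guide can take at most 1 across per trip to the east ledge, so moving all 6 needs at least 6 loaded trips out, with a return between consecutive ones — at least 11 crossings.
The safety rule pushes this higher. Following every safe sequence of crossings, the most of the 6 that can be at the east ledge as the rope basket arrives there on crossing 11 is 5 — never all 6.
So no plan with fewer than 13 crossings exists, and this one achieves 13:
1. Guide goes to the east ledge with the spider.  [the west ledge: the beetle, the frog, the lizard, the moth, the snake | the east ledge: the spider]
2. Guide goes back to the west ledge alone.  [the west ledge: the beetle, the frog, the lizard, the moth, the snake | the east ledge: the spider]
3. Guide goes to the east ledge with the moth.  [the west ledge: the beetle, the frog, the lizard, the snake | the east ledge: the moth, the spider]
4. Guide goes back to the west ledge alone.  [the west ledge: the beetle, the frog, the lizard, the snake | the east ledge: the moth, the spider]
5. Guide goes to the east ledge with the snake.  [the west ledge: the beetle, the frog, the lizard | the east ledge: the moth, the snake, the spider]
6. Guide goes back to the west ledge alone.  [the west ledge: the beetle, the frog, the lizard | the east ledge: the moth, the snake, the spider]
7. Guide goes to the east ledge with the beetle.  [the west ledge: the frog, the lizard | the east ledge: the beetle, the moth, the snake, the spider]
8. Guide goes back to the west ledge with the spider.  [the west ledge: the frog, the lizard, the spider | the east ledge: the beetle, the moth, the snake]
9. Guide goes to the east ledge with the lizard.  [the west ledge: the frog, the spider | the east ledge: the beetle, the lizard, the moth, the snake]
10. Guide goes back to the west ledge alone.  [the west ledge: the frog, the spider | the east ledge: the beetle, the lizard, the moth, the snake]
11. Guide goes to the east ledge with the frog.  [the west ledge: the spider | the east ledge: the beetle, the frog, the lizard, the moth, the snake]
12. Guide goes back to the west ledge alone.  [the west ledge: the spider | the east ledge: the beetle, the frog, the lizard, the moth, the snake]
13. Guide goes to the east ledge with the spider.  [the west ledge: — | the east ledge: the beetle, the frog, the lizard, the moth, the snake, the spider]

13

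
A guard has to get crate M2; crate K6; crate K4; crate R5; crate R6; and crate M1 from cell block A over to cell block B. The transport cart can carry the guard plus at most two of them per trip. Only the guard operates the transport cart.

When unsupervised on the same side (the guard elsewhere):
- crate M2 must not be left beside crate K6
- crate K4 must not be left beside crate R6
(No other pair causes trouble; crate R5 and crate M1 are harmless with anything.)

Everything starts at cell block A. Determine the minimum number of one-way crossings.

5

Counting alone: the guard can take at most 2 across per trip to cell block B, so moving all 6 needs at least 3 loaded trips out, with a return between consecutive ones — at least 5 crossings.
The plan below uses exactly 5 crossings, so it is optimal:
1. Guard goes to cell block B with crate K4 and crate M2.  [cell block A: crate K6, crate M1, crate R5, crate R6 | cell block B: crate K4, crate M2]
2. Guard goes back to cell block A alone.  [cell block A: crate K6, crate M1, crate R5, crate R6 | cell block B: crate K4, crate M2]
3. Guard goes to cell block B with crate M1 and crate R5.  [cell block A: crate K6, crate R6 | cell block B: crate K4, crate M1, crate M2, crate R5]
4. Guard goes back to cell block A alone.  [cell block A: crate K6, crate R6 | cell block B: crate K4, crate M1, crate M2, crate R5]
5. Guard goes to cell block B with crate K6 and crate R6.  [cell block A: — | cell block B: crate K4, crate K6, crate M1, crate M2, crate R5, crate R6]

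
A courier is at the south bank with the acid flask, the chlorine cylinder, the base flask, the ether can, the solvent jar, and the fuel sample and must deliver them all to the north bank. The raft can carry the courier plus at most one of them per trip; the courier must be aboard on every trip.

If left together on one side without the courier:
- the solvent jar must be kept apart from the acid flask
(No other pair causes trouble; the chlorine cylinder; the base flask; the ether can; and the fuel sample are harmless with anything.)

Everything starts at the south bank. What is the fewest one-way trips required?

Counting alone: the courier can take at most 1 across per trip to the north bank, so moving all 6 needs at least 6 loaded trips out, with a return between consecutive ones — at least 11 crossings.
The plan below uses exactly 11 crossings, so it is optimal:
1. Courier goes to the north bank with the acid flask.  [the south bank: the base flask, the chlorine cylinder, the ether can, the fuel sample, the solvent jar | the north bank: the acid flask]
2. Courier goes back to the south bank alone.  [the south bank: the base flask, the chlorine cylinder, the ether can, the fuel sample, the solvent jar | the north bank: the acid flask]
3. Courier goes to the north bank with the chlorine cylinder.  [the south bank: the base flask, the ether can, the fuel sample, the solvent jar | the north bank: the acid flask, the chlorine cylinder]
4. Courier goes back to the south bank alone.  [the south bank: the base flask, the ether can, the fuel sample, the solvent jar | the north bank: the acid flask, the chlorine cylinder]
5. Courier goes to the north bank with the base flask.  [the south bank: the ether can, the fuel sample, the solvent jar | the north bank: the acid flask, the base flask, the chlorine cylinder]
6. Courier goes back to the south bank alone.  [the south bank: the ether can, the fuel sample, the solvent jar | the north bank: the acid flask, the base flask, the chlorine cylinder]
7. Courier goes to the north bank with the ether can.  [the south bank: the fuel sample, the solvent jar | the north bank: the acid flask, the base flask, the chlorine cylinder, the ether can]
8. Courier goes back to the south bank alone.  [the south bank: the fuel sample, the solvent jar | the north bank: the acid flask, the base flask, the chlorine cylinder, the ether can]
9. Courier goes to the north bank with the fuel sample.  [the south bank: the solvent jar | the north bank: the acid flask, the base flask, the chlorine cylinder, the ether can, the fuel sample]
10. Courier goes back to the south bank alone.  [the south bank: the solvent jar | the north bank: the acid flask, the base flask, the chlorine cylinder, the ether can, the fuel sample]
11. Courier goes to the north bank with the solvent jar.  [the south bank: — | the north bank: the acid flask, the base flask, the chlorine cylinder, the ether can, the fuel sample, the solvent jar]

11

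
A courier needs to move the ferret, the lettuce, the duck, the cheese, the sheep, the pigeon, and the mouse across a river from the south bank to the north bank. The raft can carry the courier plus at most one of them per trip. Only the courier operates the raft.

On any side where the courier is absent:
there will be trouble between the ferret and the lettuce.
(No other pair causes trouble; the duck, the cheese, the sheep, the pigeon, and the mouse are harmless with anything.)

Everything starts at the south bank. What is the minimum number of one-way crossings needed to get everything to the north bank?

Counting alone: the courier can take at most 1 across per trip to the north bank, so moving all 7 needs at least 7 loaded trips out, with a return between consecutive ones — at least 13 crossings.
The plan below uses exactly 13 crossings, so it is optimal:
1. Courier goes to the north bank with the ferret.
2. Courier goes back to the south bank alone.
3. Courier goes to the north bank with the duck.
4. Courier goes back to the south bank alone.
5. Courier goes to the north bank with the cheese.
6. Courier goes back to the south bank alone.
7. Courier goes to the north bank with the sheep.
8. Courier goes back to the south bank alone.
9. Courier goes to the north bank with the pigeon.
10. Courier goes back to the south bank alone.
11. Courier goes to the north bank with the mouse.
12. Courier goes back to the south bank alone.
13. Courier goes to the north bank with the lettuce.

13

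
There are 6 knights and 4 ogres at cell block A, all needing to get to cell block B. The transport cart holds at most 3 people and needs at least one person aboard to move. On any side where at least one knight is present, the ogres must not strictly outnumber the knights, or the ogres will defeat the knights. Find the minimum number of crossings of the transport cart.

9

Counting alone: each trip to cell block B takes at most 3 across and each return brings at least 1 back, so after t trips out (and t−1 returns) at most 3t − (t−1) of the 10 are across; that first reaches 10 at t = 5, so at least 9 crossings are needed.
The plan below uses exactly 9 crossings, so it is optimal:
1. 2 ogres → cell block B.  (cell block A: 6K 2O; cell block B: 0K 2O)
2. 1 ogre ← cell block A.  (cell block A: 6K 3O; cell block B: 0K 1O)
3. 3 ogres → cell block B.  (cell block A: 6K 0O; cell block B: 0K 4O)
4. 1 ogre ← cell block A.  (cell block A: 6K 1O; cell block B: 0K 3O)
5. 3 knights → cell block B.  (cell block A: 3K 1O; cell block B: 3K 3O)
6. 1 ogre ← cell block A.  (cell block A: 3K 2O; cell block B: 3K 2O)
7. 1 knight and 2 ogres → cell block B.  (cell block A: 2K 0O; cell block B: 4K 4O)
8. 1 ogre ← cell block A.  (cell block A: 2K 1O; cell block B: 4K 3O)
9. 2 knights and 1 ogre → cell block B.  (cell block A: 0K 0O; cell block B: 6K 4O)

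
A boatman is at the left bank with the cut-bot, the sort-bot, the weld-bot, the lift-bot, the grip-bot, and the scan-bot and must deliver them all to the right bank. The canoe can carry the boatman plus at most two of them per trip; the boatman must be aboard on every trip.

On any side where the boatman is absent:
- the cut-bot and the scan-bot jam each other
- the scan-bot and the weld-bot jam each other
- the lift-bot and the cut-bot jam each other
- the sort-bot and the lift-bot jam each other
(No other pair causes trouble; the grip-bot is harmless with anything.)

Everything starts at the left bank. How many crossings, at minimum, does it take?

Counting alone: the boatman can take at most 2 across per trip to the right bank, so moving all 6 needs at least 3 loaded trips out, with a return between consecutive ones — at least 5 crossings.
The safety rule pushes this higher. Following every safe sequence of crossings, the most of the 6 that can be at the right bank as the canoe arrives there on crossing 5 is 5 — never all 6.
So no plan with fewer than 7 crossings exists, and this one achieves 7:
1. Boatman goes to the right bank with the lift-bot and the scan-bot.
2. Boatman goes back to the left bank alone.
3. Boatman goes to the right bank with the cut-bot and the sort-bot.
4. Boatman goes back to the left bank with the lift-bot and the scan-bot.
5. Boatman goes to the right bank with the grip-bot and the weld-bot.
6. Boatman goes back to the left bank alone.
7. Boatman goes to the right bank with the lift-bot and the scan-bot.

7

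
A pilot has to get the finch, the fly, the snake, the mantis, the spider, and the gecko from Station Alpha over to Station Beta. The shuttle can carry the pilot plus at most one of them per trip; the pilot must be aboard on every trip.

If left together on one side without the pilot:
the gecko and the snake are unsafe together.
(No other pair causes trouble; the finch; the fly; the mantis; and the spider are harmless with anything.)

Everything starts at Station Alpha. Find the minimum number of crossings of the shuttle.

11

Counting alone: the pilot can take at most 1 across per trip to Station Beta, so moving all 6 needs at least 6 loaded trips out, with a return between consecutive ones — at least 11 crossings.
The plan below uses exactly 11 crossings, so it is optimal:
1. Pilot goes to Station Beta with the snake.  [Station Alpha: the finch, the fly, the gecko, the mantis, the spider | Station Beta: the snake]
2. Pilot goes back to Station Alpha alone.  [Station Alpha: the finch, the fly, the gecko, the mantis, the spider | Station Beta: the snake]
3. Pilot goes to Station Beta with the finch.  [Station Alpha: the fly, the gecko, the mantis, the spider | Station Beta: the finch, the snake]
4. Pilot goes back to Station Alpha alone.  [Station Alpha: the fly, the gecko, the mantis, the spider | Station Beta: the finch, the snake]
5. Pilot goes to Station Beta with the fly.  [Station Alpha: the gecko, the mantis, the spider | Station Beta: the finch, the fly, the snake]
6. Pilot goes back to Station Alpha alone.  [Station Alpha: the gecko, the mantis, the spider | Station Beta: the finch, the fly, the snake]
7. Pilot goes to Station Beta with the mantis.  [Station Alpha: the gecko, the spider | Station Beta: the finch, the fly, the mantis, the snake]
8. Pilot goes back to Station Alpha alone.  [Station Alpha: the gecko, the spider | Station Beta: the finch, the fly, the mantis, the snake]
9. Pilot goes to Station Beta with the spider.  [Station Alpha: the gecko | Station Beta: the finch, the fly, the mantis, the snake, the spider]
10. Pilot goes back to Station Alpha alone.  [Station Alpha: the gecko | Station Beta: the finch, the fly, the mantis, the snake, the spider]
11. Pilot goes to Station Beta with the gecko.  [Station Alpha: — | Station Beta: the finch, the fly, the gecko, the mantis, the snake, the spider]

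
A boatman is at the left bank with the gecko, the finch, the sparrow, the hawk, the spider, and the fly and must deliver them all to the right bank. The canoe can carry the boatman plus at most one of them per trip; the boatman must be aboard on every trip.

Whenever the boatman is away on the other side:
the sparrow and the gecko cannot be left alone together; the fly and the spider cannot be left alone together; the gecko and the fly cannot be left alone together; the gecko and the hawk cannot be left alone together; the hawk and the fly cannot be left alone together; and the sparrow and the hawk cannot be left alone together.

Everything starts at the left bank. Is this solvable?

No

Whatever the first load, the items left behind include a forbidden pair without the boatman. No opening move is safe, so no plan exists.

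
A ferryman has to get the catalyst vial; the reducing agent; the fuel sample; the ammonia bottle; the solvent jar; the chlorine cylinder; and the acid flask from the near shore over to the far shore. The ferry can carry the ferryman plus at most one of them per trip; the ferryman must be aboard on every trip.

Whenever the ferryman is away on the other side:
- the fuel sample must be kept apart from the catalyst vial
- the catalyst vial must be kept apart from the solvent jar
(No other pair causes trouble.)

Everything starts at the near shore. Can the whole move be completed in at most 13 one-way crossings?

No

Counting alone: the ferryman can take at most 1 across per trip to the far shore, so moving all 7 needs at least 7 loaded trips out, with a return between consecutive ones — at least 13 crossings.
The safety rule pushes this higher. Following every safe sequence of crossings, the most of the 7 that can be at the far shore as the ferry arrives there on crossing 13 is 6 — never all 7.
So the move cannot be finished within 13 crossings. (The shortest complete plan takes 15:)
1. Ferryman goes to the far shore with the catalyst vial.
2. Ferryman goes back to the near shore alone.
3. Ferryman goes to the far shore with the reducing agent.
4. Ferryman goes back to the near shore alone.
5. Ferryman goes to the far shore with the fuel sample.
6. Ferryman goes back to the near shore with the catalyst vial.
7. Ferryman goes to the far shore with the solvent jar.
8. Ferryman goes back to the near shore alone.
9. Ferryman goes to the far shore with the ammonia bottle.
10. Ferryman goes back to the near shore alone.
11. Ferryman goes to the far shore with the chlorine cylinder.
12. Ferryman goes back to the near shore alone.
13. Ferryman goes to the far shore with the acid flask.
14. Ferryman goes back to the near shore alone.
15. Ferryman goes to the far shore with the catalyst vial.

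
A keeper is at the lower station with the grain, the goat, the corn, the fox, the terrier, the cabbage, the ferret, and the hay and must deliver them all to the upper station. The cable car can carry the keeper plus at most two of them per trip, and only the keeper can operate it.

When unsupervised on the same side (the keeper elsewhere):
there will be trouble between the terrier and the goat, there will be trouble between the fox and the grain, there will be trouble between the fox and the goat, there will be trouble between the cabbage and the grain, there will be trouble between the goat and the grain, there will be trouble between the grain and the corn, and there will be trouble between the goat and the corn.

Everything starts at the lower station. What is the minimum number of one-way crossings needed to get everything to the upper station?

Counting alone: the keeper can take at most 2 across per trip to the upper station, so moving all 8 needs at least 4 loaded trips out, with a return between consecutive ones — at least 7 crossings.
The safety rule pushes this higher. Following every safe sequence of crossings, the most of the 8 that can be at the upper station as the cable car arrives there on crossings 7, 9, 11 is 5, 6, 7 respectively — never all 8.
So no plan with fewer than 13 crossings exists, and this one achieves 13:
1. Keeper goes to the upper station with the goat and the grain.
2. Keeper goes back to the lower station with the grain.
3. Keeper goes to the upper station with the grain and the terrier.
4. Keeper goes back to the lower station with the goat.
5. Keeper goes to the upper station with the ferret and the goat.
6. Keeper goes back to the lower station with the goat.
7. Keeper goes to the upper station with the goat and the hay.
8. Keeper goes back to the lower station with the goat.
9. Keeper goes to the upper station with the corn and the fox.
10. Keeper goes back to the lower station with the grain.
11. Keeper goes to the upper station with the cabbage and the grain.
12. Keeper goes back to the lower station with the grain.
13. Keeper goes to the upper station with the goat and the grain.

13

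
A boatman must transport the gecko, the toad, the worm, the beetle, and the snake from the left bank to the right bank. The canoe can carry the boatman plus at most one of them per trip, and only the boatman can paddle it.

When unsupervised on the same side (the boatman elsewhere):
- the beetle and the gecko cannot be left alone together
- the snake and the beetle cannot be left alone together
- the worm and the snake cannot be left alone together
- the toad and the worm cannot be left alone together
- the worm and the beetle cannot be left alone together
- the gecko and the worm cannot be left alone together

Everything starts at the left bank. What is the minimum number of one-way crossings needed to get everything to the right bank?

Whatever the first load, the items left behind include a forbidden pair without the boatman. No opening move is safe, so no plan exists.

impossible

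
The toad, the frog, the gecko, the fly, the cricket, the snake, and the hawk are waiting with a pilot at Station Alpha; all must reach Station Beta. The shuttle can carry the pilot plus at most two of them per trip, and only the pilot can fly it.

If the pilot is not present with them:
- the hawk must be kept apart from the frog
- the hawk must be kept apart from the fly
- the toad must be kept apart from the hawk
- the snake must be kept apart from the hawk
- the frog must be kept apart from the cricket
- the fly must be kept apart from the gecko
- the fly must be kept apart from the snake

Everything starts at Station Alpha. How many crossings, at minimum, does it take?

impossible

Whatever the first load, the items left behind include a forbidden pair without the pilot. No opening move is safe, so no plan exists.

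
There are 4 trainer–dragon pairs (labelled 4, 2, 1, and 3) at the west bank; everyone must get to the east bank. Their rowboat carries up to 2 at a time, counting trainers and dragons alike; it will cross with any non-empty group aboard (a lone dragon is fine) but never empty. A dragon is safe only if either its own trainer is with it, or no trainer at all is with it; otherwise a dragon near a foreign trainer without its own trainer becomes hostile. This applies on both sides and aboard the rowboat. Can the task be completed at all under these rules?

No

Following every safe sequence of crossings from the start, the most of the 8 that can be at the east bank as the rowboat arrives there on crossings 1, 3, 5 is 2, 3, 4 respectively; the best ever achieved is 4 of 8.
From crossing 7 on, no configuration arises that was not already reachable earlier: only 44 distinct safe configurations (who is on which side, and where the rowboat is) can ever be reached, none of them has everyone across, and every continuation just revisits them. So no valid plan exists.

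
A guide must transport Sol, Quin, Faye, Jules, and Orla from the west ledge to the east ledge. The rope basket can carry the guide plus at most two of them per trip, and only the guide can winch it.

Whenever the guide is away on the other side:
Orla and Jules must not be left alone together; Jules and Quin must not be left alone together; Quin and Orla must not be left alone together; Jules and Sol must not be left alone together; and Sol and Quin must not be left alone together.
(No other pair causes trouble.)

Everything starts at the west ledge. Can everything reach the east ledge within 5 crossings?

No

Counting alone: the guide can take at most 2 across per trip to the east ledge, so moving all 5 needs at least 3 loaded trips out, with a return between consecutive ones — at least 5 crossings.
The safety rule pushes this higher. Following every safe sequence of crossings, the most of the 5 that can be at the east ledge as the rope basket arrives there on crossing 5 is 4 — never all 5.
So the move cannot be finished within 5 crossings. (The shortest complete plan takes 7:)
1. Guide goes to the east ledge with Jules and Quin.
2. Guide goes back to the west ledge with Quin.
3. Guide goes to the east ledge with Orla and Sol.
4. Guide goes back to the west ledge with Jules.
5. Guide goes to the east ledge with Faye and Quin.
6. Guide goes back to the west ledge with Quin.
7. Guide goes to the east ledge with Jules and Quin.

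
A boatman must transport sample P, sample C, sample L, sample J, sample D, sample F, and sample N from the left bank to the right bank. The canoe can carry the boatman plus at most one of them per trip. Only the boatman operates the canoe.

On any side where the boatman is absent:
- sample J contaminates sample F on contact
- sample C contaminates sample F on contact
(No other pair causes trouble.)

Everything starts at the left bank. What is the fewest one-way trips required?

15

Counting alone: the boatman can take at most 1 across per trip to the right bank, so moving all 7 needs at least 7 loaded trips out, with a return between consecutive ones — at least 13 crossings.
The safety rule pushes this higher. Following every safe sequence of crossings, the most of the 7 that can be at the right bank as the canoe arrives there on crossing 13 is 6 — never all 7.
So no plan with fewer than 15 crossings exists, and this one achieves 15:
1. Boatman goes to the right bank with sample F.  [the left bank: sample C, sample D, sample J, sample L, sample N, sample P | the right bank: sample F]
2. Boatman goes back to the left bank alone.  [the left bank: sample C, sample D, sample J, sample L, sample N, sample P | the right bank: sample F]
3. Boatman goes to the right bank with sample P.  [the left bank: sample C, sample D, sample J, sample L, sample N | the right bank: sample F, sample P]
4. Boatman goes back to the left bank alone.  [the left bank: sample C, sample D, sample J, sample L, sample N | the right bank: sample F, sample P]
5. Boatman goes to the right bank with sample C.  [the left bank: sample D, sample J, sample L, sample N | the right bank: sample C, sample F, sample P]
6. Boatman goes back to the left bank with sample F.  [the left bank: sample D, sample F, sample J, sample L, sample N | the right bank: sample C, sample P]
7. Boatman goes to the right bank with sample J.  [the left bank: sample D, sample F, sample L, sample N | the right bank: sample C, sample J, sample P]
8. Boatman goes back to the left bank alone.  [the left bank: sample D, sample F, sample L, sample N | the right bank: sample C, sample J, sample P]
9. Boatman goes to the right bank with sample L.  [the left bank: sample D, sample F, sample N | the right bank: sample C, sample J, sample L, sample P]
10. Boatman goes back to the left bank alone.  [the left bank: sample D, sample F, sample N | the right bank: sample C, sample J, sample L, sample P]
11. Boatman goes to the right bank with sample D.  [the left bank: sample F, sample N | the right bank: sample C, sample D, sample J, sample L, sample P]
12. Boatman goes back to the left bank alone.  [the left bank: sample F, sample N | the right bank: sample C, sample D, sample J, sample L, sample P]
13. Boatman goes to the right bank with sample N.  [the left bank: sample F | the right bank: sample C, sample D, sample J, sample L, sample N, sample P]
14. Boatman goes back to the left bank alone.  [the left bank: sample F | the right bank: sample C, sample D, sample J, sample L, sample N, sample P]
15. Boatman goes to the right bank with sample F.  [the left bank: — | the right bank: sample C, sample D, sample F, sample J, sample L, sample N, sample P]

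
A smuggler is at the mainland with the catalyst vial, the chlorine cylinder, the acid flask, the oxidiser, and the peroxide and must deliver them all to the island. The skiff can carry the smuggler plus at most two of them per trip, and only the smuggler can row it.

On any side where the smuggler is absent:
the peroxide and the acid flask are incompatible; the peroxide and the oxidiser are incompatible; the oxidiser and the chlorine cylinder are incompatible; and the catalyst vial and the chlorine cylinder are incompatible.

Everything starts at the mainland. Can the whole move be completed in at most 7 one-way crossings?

Yes — this plan uses 7 crossings (≤ 7):
1. Smuggler goes to the island with the chlorine cylinder and the peroxide.  [the mainland: the acid flask, the catalyst vial, the oxidiser | the island: the chlorine cylinder, the peroxide]
2. Smuggler goes back to the mainland alone.  [the mainland: the acid flask, the catalyst vial, the oxidiser | the island: the chlorine cylinder, the peroxide]
3. Smuggler goes to the island with the catalyst vial.  [the mainland: the acid flask, the oxidiser | the island: the catalyst vial, the chlorine cylinder, the peroxide]
4. Smuggler goes back to the mainland with the chlorine cylinder.  [the mainland: the acid flask, the chlorine cylinder, the oxidiser | the island: the catalyst vial, the peroxide]
5. Smuggler goes to the island with the acid flask and the oxidiser.  [the mainland: the chlorine cylinder | the island: the acid flask, the catalyst vial, the oxidiser, the peroxide]
6. Smuggler goes back to the mainland with the peroxide.  [the mainland: the chlorine cylinder, the peroxide | the island: the acid flask, the catalyst vial, the oxidiser]
7. Smuggler goes to the island with the chlorine cylinder and the peroxide.  [the mainland: — | the island: the acid flask, the catalyst vial, the chlorine cylinder, the oxidiser, the peroxide]

Yes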